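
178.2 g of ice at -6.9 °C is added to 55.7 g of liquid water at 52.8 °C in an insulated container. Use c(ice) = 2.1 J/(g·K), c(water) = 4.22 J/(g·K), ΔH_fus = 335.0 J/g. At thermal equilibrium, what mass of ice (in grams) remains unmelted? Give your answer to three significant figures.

m_ice remaining = 149 g

Heat to warm all ice to 0 °C: 178.2×2.1×6.9 = 2582.1 J
Heat released by water cooling to 0 °C: 55.7×4.22×52.8 = 12411 J
12411 J < 2582.1 + 178.2×335.0 = 62279.1 J, so not all ice melts; final T = 0 °C.
Heat left for melting: 12411 − 2582.1 = 9828.9 J
Mass melted = 9828.9 / 335.0 = 29.34 g
Ice remaining = 178.2 − 29.34 = 148.86 g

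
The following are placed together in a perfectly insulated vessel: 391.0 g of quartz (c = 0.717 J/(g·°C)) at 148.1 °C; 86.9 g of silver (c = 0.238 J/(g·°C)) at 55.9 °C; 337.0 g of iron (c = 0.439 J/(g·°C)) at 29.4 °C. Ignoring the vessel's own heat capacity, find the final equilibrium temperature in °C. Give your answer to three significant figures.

Σ mᵢcᵢ(T − Tᵢ) = 0  ⇒  T = Σ mᵢcᵢTᵢ / Σ mᵢcᵢ
Σ mᵢcᵢ = 391.0×0.717 + 86.9×0.238 + 337.0×0.439 = 448.9722
Σ mᵢcᵢTᵢ = 280.347×148.1 + 20.6822×55.9 + 147.943×29.4 = 47025
T = 47025 / 448.9722 = 104.7 °C

T_f = 105 °C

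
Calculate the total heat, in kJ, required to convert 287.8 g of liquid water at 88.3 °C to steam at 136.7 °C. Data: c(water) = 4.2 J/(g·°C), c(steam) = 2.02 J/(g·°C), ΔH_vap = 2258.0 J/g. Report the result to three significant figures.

q = 685 kJ

q1 (heat water 88.3→100.0 °C): 287.8 × 4.2 × 11.7 = 14142 J
q2 (vaporize at 100 °C): 287.8 × 2258.0 = 649852 J
q3 (heat steam 100.0→136.7 °C): 287.8 × 2.02 × 36.7 = 21336 J
Total: 14142 + 649852 + 21336 = 685330 J = 685 kJ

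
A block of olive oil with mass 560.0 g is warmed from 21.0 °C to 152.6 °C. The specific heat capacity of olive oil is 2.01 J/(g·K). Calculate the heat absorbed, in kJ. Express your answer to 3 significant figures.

q = 148 kJ

q = m c ΔT = 560.0 × 2.01 × (152.6 − 21.0)
q = 560.0 × 2.01 × 131.6 = 148100 J = 148 kJ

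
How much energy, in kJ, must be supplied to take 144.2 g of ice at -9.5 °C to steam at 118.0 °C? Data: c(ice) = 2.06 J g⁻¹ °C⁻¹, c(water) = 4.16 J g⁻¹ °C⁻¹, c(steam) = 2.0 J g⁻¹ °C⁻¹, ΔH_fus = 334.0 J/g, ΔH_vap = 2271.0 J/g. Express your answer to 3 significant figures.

q = 444 kJ

q1 (heat ice -9.5→0.0 °C): 144.2 × 2.06 × 9.5 = 2822 J
q2 (melt at 0 °C): 144.2 × 334.0 = 48163 J
q3 (heat water 0.0→100.0 °C): 144.2 × 4.16 × 100.0 = 59987 J
q4 (vaporize at 100 °C): 144.2 × 2271.0 = 327478 J
q5 (heat steam 100.0→118.0 °C): 144.2 × 2.0 × 18.0 = 5191 J
Total: 2822 + 48163 + 59987 + 327478 + 5191 = 443641 J = 444 kJ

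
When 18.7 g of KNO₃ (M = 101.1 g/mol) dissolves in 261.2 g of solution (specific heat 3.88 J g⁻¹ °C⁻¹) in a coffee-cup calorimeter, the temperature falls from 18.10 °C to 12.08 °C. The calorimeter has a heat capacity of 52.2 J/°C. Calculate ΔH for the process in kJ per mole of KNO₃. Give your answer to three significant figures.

ΔH = 34.7 kJ/mol

|ΔT| = |12.08 − 18.10| = 6.02 °C
|q_surr| = (261.2 × 3.88 + 52.2) × 6.02 = 1065.656 × 6.02 = 6415 J
n(KNO₃) = 18.7 / 101.1 = 0.1850 mol
Temperature fell, so q_rxn = +|q_surr| = 6.415 kJ
ΔH = q_rxn / n = 34.68 kJ/mol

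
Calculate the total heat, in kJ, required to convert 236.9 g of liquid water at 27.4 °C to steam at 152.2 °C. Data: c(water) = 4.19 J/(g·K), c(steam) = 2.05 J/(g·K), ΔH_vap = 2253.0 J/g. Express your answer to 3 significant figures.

q1 (heat water 27.4→100.0 °C): 236.9 × 4.19 × 72.6 = 72064 J
q2 (vaporize at 100 °C): 236.9 × 2253.0 = 533736 J
q3 (heat steam 100.0→152.2 °C): 236.9 × 2.05 × 52.2 = 25351 J
Total: 72064 + 533736 + 25351 = 631151 J = 631 kJ

q = 631 kJ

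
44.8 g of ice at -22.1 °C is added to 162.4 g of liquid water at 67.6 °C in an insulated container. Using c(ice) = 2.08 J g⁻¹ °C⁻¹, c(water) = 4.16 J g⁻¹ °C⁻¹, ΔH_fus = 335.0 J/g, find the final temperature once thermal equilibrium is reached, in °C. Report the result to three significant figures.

T_f = 33.2 °C

Heat to bring ice to 0 °C and melt it: q₁ = 44.8×2.08×22.1 + 44.8×335.0 = 17067 J
Heat the water can supply cooling to 0 °C: 162.4×4.16×67.6 = 45669.5 J > q₁, so all ice melts.
Energy balance: 162.4×4.16×(67.6 − T) = 17067 + 44.8×4.16×(T − 0)
675.584(67.6 − T) = 17067 + 186.368 T
45669.5 − 17067 = 861.952 T
T = 28602.5 / 861.952 = 33.18 °C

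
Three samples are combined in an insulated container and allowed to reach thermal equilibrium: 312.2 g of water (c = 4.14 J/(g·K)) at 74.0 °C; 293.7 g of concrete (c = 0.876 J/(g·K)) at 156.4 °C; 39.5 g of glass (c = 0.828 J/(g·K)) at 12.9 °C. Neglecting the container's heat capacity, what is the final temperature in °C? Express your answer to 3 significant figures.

Σ mᵢcᵢ(T − Tᵢ) = 0  ⇒  T = Σ mᵢcᵢTᵢ / Σ mᵢcᵢ
Σ mᵢcᵢ = 312.2×4.14 + 293.7×0.876 + 39.5×0.828 = 1582.4952
Σ mᵢcᵢTᵢ = 1292.508×74.0 + 257.2812×156.4 + 32.706×12.9 = 136310
T = 136310 / 1582.4952 = 86.14 °C

T_f = 86.1 °C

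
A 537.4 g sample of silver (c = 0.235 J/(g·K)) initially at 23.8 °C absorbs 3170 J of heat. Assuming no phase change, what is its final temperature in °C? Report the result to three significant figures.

T_f = 48.9 °C

ΔT = q / (m c) = 3170 / (537.4 × 0.235) = 25.10 °C
T_f = 23.8 + 25.10 = 48.90 °C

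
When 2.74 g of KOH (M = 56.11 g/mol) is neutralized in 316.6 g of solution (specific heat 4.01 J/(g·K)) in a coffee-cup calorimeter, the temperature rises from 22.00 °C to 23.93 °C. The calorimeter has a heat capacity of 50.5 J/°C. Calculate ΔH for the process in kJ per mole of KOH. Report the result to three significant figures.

ΔH = -52.2 kJ/mol

|ΔT| = |23.93 − 22.00| = 1.93 °C
|q_surr| = (316.6 × 4.01 + 50.5) × 1.93 = 1320.066 × 1.93 = 2548 J
n(KOH) = 2.74 / 56.11 = 0.04883 mol
Temperature rose, so q_rxn = −|q_surr| = -2.548 kJ
ΔH = q_rxn / n = -52.18 kJ/mol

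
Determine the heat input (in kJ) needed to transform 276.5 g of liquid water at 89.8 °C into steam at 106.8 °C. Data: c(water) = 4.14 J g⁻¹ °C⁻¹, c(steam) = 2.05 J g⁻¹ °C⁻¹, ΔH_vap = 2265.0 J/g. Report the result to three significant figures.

q1 (heat water 89.8→100.0 °C): 276.5 × 4.14 × 10.2 = 11676 J
q2 (vaporize at 100 °C): 276.5 × 2265.0 = 626273 J
q3 (heat steam 100.0→106.8 °C): 276.5 × 2.05 × 6.8 = 3854 J
Total: 11676 + 626273 + 3854 = 641803 J = 642 kJ

q = 642 kJ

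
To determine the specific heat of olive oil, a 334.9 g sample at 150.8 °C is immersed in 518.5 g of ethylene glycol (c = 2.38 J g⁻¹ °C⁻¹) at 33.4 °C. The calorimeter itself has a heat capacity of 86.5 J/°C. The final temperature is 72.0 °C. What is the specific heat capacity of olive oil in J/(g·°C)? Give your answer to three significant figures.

c = 1.93 J/(g·°C)

q_gained = (518.5 × 2.38 + 86.5) × (72.0 − 33.4) = 50970 J
q_lost = 334.9 × c × (150.8 − 72.0) = 26390.12 c
Set equal: c = 50970 / 26390.12 = 1.93 J/(g·°C)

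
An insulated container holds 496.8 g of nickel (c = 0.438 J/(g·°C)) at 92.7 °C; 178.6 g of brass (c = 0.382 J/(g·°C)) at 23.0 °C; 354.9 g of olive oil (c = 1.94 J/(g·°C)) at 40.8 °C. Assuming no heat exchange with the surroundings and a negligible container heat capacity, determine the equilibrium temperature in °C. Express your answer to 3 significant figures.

Σ mᵢcᵢ(T − Tᵢ) = 0  ⇒  T = Σ mᵢcᵢTᵢ / Σ mᵢcᵢ
Σ mᵢcᵢ = 496.8×0.438 + 178.6×0.382 + 354.9×1.94 = 974.3296
Σ mᵢcᵢTᵢ = 217.5984×92.7 + 68.2252×23.0 + 688.506×40.8 = 49832
T = 49832 / 974.3296 = 51.14 °C

T_f = 51.1 °C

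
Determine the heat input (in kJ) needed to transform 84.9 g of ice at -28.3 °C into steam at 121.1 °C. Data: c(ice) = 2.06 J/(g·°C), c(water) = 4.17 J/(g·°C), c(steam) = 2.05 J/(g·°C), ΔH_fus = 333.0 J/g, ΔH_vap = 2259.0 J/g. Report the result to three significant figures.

q = 264 kJ

q1 (heat ice -28.3→0.0 °C): 84.9 × 2.06 × 28.3 = 4950 J
q2 (melt at 0 °C): 84.9 × 333.0 = 28272 J
q3 (heat water 0.0→100.0 °C): 84.9 × 4.17 × 100.0 = 35403 J
q4 (vaporize at 100 °C): 84.9 × 2259.0 = 191789 J
q5 (heat steam 100.0→121.1 °C): 84.9 × 2.05 × 21.1 = 3672 J
Total: 4950 + 28272 + 35403 + 191789 + 3672 = 264086 J = 264 kJ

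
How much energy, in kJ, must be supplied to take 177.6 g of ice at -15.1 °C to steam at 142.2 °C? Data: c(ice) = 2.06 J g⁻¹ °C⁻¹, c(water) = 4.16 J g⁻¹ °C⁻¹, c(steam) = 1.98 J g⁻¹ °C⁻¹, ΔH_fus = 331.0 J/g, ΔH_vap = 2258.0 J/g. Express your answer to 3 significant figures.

q1 (heat ice -15.1→0.0 °C): 177.6 × 2.06 × 15.1 = 5524 J
q2 (melt at 0 °C): 177.6 × 331.0 = 58786 J
q3 (heat water 0.0→100.0 °C): 177.6 × 4.16 × 100.0 = 73882 J
q4 (vaporize at 100 °C): 177.6 × 2258.0 = 401021 J
q5 (heat steam 100.0→142.2 °C): 177.6 × 1.98 × 42.2 = 14840 J
Total: 5524 + 58786 + 73882 + 401021 + 14840 = 554053 J = 554 kJ

q = 554 kJ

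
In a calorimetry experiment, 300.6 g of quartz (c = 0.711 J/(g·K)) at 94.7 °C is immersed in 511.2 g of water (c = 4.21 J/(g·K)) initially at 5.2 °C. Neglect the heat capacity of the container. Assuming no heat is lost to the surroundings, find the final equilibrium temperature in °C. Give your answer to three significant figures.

T_f = 13.3 °C

Heat lost by quartz = heat gained by water.
(300.6)(0.711)(94.7 − T) = (511.2)(4.21)(T − 5.2)
213.7266 (94.7 − T) = 2152.152 (T − 5.2)
20240 − 213.7266 T = 2152.152 T − 11191
31431 = 2365.8786 T
T = 13.29 °C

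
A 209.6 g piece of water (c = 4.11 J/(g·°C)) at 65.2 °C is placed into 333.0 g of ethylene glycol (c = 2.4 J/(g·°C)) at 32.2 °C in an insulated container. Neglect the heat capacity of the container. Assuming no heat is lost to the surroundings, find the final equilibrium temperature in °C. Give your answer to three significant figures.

Heat lost by water = heat gained by ethylene glycol.
(209.6)(4.11)(65.2 − T) = (333.0)(2.4)(T − 32.2)
861.456 (65.2 − T) = 799.2 (T − 32.2)
56167 − 861.456 T = 799.2 T − 25734
81901 = 1660.656 T
T = 49.32 °C

T_f = 49.3 °C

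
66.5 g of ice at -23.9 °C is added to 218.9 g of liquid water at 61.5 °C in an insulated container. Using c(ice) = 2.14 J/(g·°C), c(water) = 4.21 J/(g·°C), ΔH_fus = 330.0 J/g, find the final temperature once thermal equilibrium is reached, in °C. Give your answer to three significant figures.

Heat to bring ice to 0 °C and melt it: q₁ = 66.5×2.14×23.9 + 66.5×330.0 = 25346 J
Heat the water can supply cooling to 0 °C: 218.9×4.21×61.5 = 56676.5 J > q₁, so all ice melts.
Energy balance: 218.9×4.21×(61.5 − T) = 25346 + 66.5×4.21×(T − 0)
921.569(61.5 − T) = 25346 + 279.965 T
56676.5 − 25346 = 1201.534 T
T = 31330.5 / 1201.534 = 26.08 °C

T_f = 26.1 °C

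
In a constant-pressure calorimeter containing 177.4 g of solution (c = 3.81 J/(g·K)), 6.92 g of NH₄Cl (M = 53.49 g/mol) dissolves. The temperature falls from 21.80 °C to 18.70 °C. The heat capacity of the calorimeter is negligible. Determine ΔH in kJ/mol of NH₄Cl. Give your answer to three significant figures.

|ΔT| = |18.70 − 21.80| = 3.10 °C
|q_surr| = (177.4 × 3.81) × 3.10 = 675.894 × 3.10 = 2095 J
n(NH₄Cl) = 6.92 / 53.49 = 0.1294 mol
Temperature fell, so q_rxn = +|q_surr| = 2.095 kJ
ΔH = q_rxn / n = 16.19 kJ/mol

ΔH = 16.2 kJ/mol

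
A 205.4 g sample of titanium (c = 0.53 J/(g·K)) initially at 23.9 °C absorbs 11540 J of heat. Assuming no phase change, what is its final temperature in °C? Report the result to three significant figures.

T_f = 130 °C

ΔT = q / (m c) = 11540 / (205.4 × 0.53) = 106.0 °C
T_f = 23.9 + 106.0 = 129.9 °C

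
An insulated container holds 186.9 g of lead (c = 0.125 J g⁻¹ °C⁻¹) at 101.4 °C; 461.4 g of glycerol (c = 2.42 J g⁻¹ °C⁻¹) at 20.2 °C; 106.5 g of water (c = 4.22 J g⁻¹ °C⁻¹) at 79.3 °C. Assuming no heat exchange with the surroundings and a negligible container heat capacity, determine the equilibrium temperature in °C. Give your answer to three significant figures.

Σ mᵢcᵢ(T − Tᵢ) = 0  ⇒  T = Σ mᵢcᵢTᵢ / Σ mᵢcᵢ
Σ mᵢcᵢ = 186.9×0.125 + 461.4×2.42 + 106.5×4.22 = 1589.3805
Σ mᵢcᵢTᵢ = 23.3625×101.4 + 1116.588×20.2 + 449.43×79.3 = 60564
T = 60564 / 1589.3805 = 38.11 °C

T_f = 38.1 °C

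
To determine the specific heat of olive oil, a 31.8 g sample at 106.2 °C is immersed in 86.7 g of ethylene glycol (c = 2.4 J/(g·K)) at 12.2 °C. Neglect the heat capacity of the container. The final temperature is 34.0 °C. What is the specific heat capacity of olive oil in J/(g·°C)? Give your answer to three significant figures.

q_gained = (86.7 × 2.4) × (34.0 − 12.2) = 4536 J
q_lost = 31.8 × c × (106.2 − 34.0) = 2295.96 c
Set equal: c = 4536 / 2295.96 = 1.98 J/(g·°C)

c = 1.98 J/(g·°C)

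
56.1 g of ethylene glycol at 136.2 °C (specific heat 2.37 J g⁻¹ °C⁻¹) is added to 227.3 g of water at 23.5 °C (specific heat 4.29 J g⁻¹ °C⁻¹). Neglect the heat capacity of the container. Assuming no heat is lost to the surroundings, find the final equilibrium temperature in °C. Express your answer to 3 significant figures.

Heat lost by ethylene glycol = heat gained by water.
(56.1)(2.37)(136.2 − T) = (227.3)(4.29)(T − 23.5)
132.957 (136.2 − T) = 975.117 (T − 23.5)
18109 − 132.957 T = 975.117 T − 22915
41024 = 1108.074 T
T = 37.02 °C

T_f = 37.0 °C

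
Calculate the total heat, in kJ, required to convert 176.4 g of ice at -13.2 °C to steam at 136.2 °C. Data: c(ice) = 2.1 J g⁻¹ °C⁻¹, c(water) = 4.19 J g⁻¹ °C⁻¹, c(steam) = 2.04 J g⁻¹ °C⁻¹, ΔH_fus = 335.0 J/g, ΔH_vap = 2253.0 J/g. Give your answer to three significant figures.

q1 (heat ice -13.2→0.0 °C): 176.4 × 2.1 × 13.2 = 4890 J
q2 (melt at 0 °C): 176.4 × 335.0 = 59094 J
q3 (heat water 0.0→100.0 °C): 176.4 × 4.19 × 100.0 = 73912 J
q4 (vaporize at 100 °C): 176.4 × 2253.0 = 397429 J
q5 (heat steam 100.0→136.2 °C): 176.4 × 2.04 × 36.2 = 13027 J
Total: 4890 + 59094 + 73912 + 397429 + 13027 = 548352 J = 548 kJ

q = 548 kJ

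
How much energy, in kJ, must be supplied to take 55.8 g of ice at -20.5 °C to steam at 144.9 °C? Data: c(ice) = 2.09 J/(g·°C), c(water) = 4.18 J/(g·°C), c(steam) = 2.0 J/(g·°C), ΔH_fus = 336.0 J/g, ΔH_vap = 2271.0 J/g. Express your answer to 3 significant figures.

q = 176 kJ

q1 (heat ice -20.5→0.0 °C): 55.8 × 2.09 × 20.5 = 2391 J
q2 (melt at 0 °C): 55.8 × 336.0 = 18749 J
q3 (heat water 0.0→100.0 °C): 55.8 × 4.18 × 100.0 = 23324 J
q4 (vaporize at 100 °C): 55.8 × 2271.0 = 126722 J
q5 (heat steam 100.0→144.9 °C): 55.8 × 2.0 × 44.9 = 5011 J
Total: 2391 + 18749 + 23324 + 126722 + 5011 = 176197 J = 176 kJ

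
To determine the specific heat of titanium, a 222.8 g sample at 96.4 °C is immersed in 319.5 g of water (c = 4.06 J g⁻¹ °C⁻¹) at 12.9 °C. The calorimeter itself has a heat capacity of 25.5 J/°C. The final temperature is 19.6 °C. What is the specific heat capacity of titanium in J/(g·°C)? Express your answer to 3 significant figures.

c = 0.518 J/(g·°C)

q_gained = (319.5 × 4.06 + 25.5) × (19.6 − 12.9) = 8862 J
q_lost = 222.8 × c × (96.4 − 19.6) = 17111.04 c
Set equal: c = 8862 / 17111.04 = 0.518 J/(g·°C)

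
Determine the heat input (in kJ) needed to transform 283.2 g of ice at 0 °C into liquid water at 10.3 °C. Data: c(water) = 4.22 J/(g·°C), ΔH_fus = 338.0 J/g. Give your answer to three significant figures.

q = 108 kJ

q1 (melt at 0 °C): 283.2 × 338.0 = 95722 J
q2 (heat water 0.0→10.3 °C): 283.2 × 4.22 × 10.3 = 12310 J
Total: 95722 + 12310 = 108032 J = 108 kJ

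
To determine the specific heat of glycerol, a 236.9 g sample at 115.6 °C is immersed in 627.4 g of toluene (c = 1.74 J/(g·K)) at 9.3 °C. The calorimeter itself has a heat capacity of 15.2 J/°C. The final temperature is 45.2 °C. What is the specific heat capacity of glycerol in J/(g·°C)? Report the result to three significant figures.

c = 2.38 J/(g·°C)

q_gained = (627.4 × 1.74 + 15.2) × (45.2 − 9.3) = 39740 J
q_lost = 236.9 × c × (115.6 − 45.2) = 16677.76 c
Set equal: c = 39740 / 16677.76 = 2.38 J/(g·°C)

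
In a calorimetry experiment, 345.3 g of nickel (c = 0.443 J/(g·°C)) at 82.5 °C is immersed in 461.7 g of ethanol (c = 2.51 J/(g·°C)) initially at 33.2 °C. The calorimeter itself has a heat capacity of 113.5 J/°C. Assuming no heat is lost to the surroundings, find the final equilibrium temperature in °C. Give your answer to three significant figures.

T_f = 38.5 °C

Heat lost by nickel = heat gained by ethanol + calorimeter.
(345.3)(0.443)(82.5 − T) = [(461.7)(2.51) + 113.5](T − 33.2)
152.9679 (82.5 − T) = 1272.367 (T − 33.2)
12620 − 152.9679 T = 1272.367 T − 42243
54863 = 1425.3349 T
T = 38.49 °C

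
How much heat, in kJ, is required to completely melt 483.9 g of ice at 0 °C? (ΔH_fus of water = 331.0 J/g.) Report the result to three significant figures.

q = 160 kJ

q = m × ΔH_fus = 483.9 × 331.0 = 160200 J = 160 kJ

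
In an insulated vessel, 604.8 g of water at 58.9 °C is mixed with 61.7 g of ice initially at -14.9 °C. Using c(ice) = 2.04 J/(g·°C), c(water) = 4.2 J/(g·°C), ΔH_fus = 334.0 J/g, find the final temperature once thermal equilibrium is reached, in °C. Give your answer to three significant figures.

Heat to bring ice to 0 °C and melt it: q₁ = 61.7×2.04×14.9 + 61.7×334.0 = 22483 J
Heat the water can supply cooling to 0 °C: 604.8×4.2×58.9 = 149615 J > q₁, so all ice melts.
Energy balance: 604.8×4.2×(58.9 − T) = 22483 + 61.7×4.2×(T − 0)
2540.16(58.9 − T) = 22483 + 259.14 T
149615 − 22483 = 2799.30 T
T = 127132 / 2799.30 = 45.42 °C

T_f = 45.4 °C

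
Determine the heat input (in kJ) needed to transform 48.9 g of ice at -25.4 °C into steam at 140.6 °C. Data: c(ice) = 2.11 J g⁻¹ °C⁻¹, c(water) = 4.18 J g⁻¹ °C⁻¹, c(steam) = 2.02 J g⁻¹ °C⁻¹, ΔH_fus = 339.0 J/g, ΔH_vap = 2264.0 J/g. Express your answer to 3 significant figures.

q = 154 kJ

q1 (heat ice -25.4→0.0 °C): 48.9 × 2.11 × 25.4 = 2621 J
q2 (melt at 0 °C): 48.9 × 339.0 = 16577 J
q3 (heat water 0.0→100.0 °C): 48.9 × 4.18 × 100.0 = 20440 J
q4 (vaporize at 100 °C): 48.9 × 2264.0 = 110710 J
q5 (heat steam 100.0→140.6 °C): 48.9 × 2.02 × 40.6 = 4010 J
Total: 2621 + 16577 + 20440 + 110710 + 4010 = 154358 J = 154 kJ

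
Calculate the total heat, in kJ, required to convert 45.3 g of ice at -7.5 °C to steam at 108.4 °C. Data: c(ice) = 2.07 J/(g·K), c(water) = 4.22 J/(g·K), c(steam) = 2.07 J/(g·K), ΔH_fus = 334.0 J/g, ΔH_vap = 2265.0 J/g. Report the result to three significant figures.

q1 (heat ice -7.5→0.0 °C): 45.3 × 2.07 × 7.5 = 703 J
q2 (melt at 0 °C): 45.3 × 334.0 = 15130 J
q3 (heat water 0.0→100.0 °C): 45.3 × 4.22 × 100.0 = 19117 J
q4 (vaporize at 100 °C): 45.3 × 2265.0 = 102605 J
q5 (heat steam 100.0→108.4 °C): 45.3 × 2.07 × 8.4 = 788 J
Total: 703 + 15130 + 19117 + 102605 + 788 = 138343 J = 138 kJ

q = 138 kJ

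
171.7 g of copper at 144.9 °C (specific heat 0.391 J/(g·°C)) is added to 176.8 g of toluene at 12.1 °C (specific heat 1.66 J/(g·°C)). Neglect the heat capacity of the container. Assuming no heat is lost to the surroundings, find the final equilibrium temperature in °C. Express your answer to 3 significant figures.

T_f = 36.8 °C

Heat lost by copper = heat gained by toluene.
(171.7)(0.391)(144.9 − T) = (176.8)(1.66)(T − 12.1)
67.1347 (144.9 − T) = 293.488 (T − 12.1)
9727.8 − 67.1347 T = 293.488 T − 3551.2
13279.0 = 360.6227 T
T = 36.82 °C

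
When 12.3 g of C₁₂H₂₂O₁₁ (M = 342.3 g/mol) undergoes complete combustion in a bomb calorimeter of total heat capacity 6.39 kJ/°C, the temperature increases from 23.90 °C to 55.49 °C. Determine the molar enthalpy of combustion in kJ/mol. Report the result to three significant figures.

ΔH = -5620 kJ/mol

ΔT = 55.49 − 23.90 = 31.59 °C
q_cal = C_cal × ΔT = 6.39 × 31.59 = 201.8601 kJ
n = 12.3 / 342.3 = 0.03593 mol
q_rxn = −q_cal = -201.8601 kJ
ΔH = -201.8601 / 0.03593 = -5618 kJ/mol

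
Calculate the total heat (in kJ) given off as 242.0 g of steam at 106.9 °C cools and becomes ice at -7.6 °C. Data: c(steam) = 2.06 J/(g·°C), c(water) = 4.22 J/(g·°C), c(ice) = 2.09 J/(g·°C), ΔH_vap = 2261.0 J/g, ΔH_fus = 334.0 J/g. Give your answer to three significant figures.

q = 737 kJ

q1 (cool steam 106.9→100 °C): 242.0 × 2.06 × 6.9 = 3440 J
q2 (condense at 100 °C): 242.0 × 2261.0 = 547162 J
q3 (cool water 100→0 °C): 242.0 × 4.22 × 100.0 = 102124 J
q4 (freeze at 0 °C): 242.0 × 334.0 = 80828 J
q5 (cool ice 0→-7.6 °C): 242.0 × 2.09 × 7.6 = 3844 J
Total: 3440 + 547162 + 102124 + 80828 + 3844 = 737398 J = 737 kJ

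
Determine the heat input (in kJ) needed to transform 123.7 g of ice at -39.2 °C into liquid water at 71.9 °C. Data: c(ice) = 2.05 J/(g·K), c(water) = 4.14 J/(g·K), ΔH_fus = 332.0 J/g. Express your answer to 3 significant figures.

q = 87.8 kJ

q1 (heat ice -39.2→0.0 °C): 123.7 × 2.05 × 39.2 = 9941 J
q2 (melt at 0 °C): 123.7 × 332.0 = 41068 J
q3 (heat water 0.0→71.9 °C): 123.7 × 4.14 × 71.9 = 36821 J
Total: 9941 + 41068 + 36821 = 87830 J = 87.8 kJ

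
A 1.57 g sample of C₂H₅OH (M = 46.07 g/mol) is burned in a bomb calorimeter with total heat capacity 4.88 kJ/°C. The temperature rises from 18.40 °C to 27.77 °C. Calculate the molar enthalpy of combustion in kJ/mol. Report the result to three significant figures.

ΔH = -1340 kJ/mol

ΔT = 27.77 − 18.40 = 9.37 °C
q_cal = C_cal × ΔT = 4.88 × 9.37 = 45.7256 kJ
n = 1.57 / 46.07 = 0.03408 mol
q_rxn = −q_cal = -45.7256 kJ
ΔH = -45.7256 / 0.03408 = -1342 kJ/mol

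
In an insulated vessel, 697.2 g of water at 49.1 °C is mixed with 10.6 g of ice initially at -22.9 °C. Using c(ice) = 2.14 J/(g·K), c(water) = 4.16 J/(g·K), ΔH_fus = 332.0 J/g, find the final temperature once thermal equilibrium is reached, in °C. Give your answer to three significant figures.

Heat to bring ice to 0 °C and melt it: q₁ = 10.6×2.14×22.9 + 10.6×332.0 = 4038.7 J
Heat the water can supply cooling to 0 °C: 697.2×4.16×49.1 = 142407 J > q₁, so all ice melts.
Energy balance: 697.2×4.16×(49.1 − T) = 4038.7 + 10.6×4.16×(T − 0)
2900.352(49.1 − T) = 4038.7 + 44.096 T
142407 − 4038.7 = 2944.448 T
T = 138368.3 / 2944.448 = 46.99 °C

T_f = 47.0 °C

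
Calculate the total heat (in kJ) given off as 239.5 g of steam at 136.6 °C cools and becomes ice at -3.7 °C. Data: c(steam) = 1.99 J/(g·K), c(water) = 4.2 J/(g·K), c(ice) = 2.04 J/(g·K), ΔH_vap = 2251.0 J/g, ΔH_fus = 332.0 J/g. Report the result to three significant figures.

q1 (cool steam 136.6→100 °C): 239.5 × 1.99 × 36.6 = 17444 J
q2 (condense at 100 °C): 239.5 × 2251.0 = 539115 J
q3 (cool water 100→0 °C): 239.5 × 4.2 × 100.0 = 100590 J
q4 (freeze at 0 °C): 239.5 × 332.0 = 79514 J
q5 (cool ice 0→-3.7 °C): 239.5 × 2.04 × 3.7 = 1808 J
Total: 17444 + 539115 + 100590 + 79514 + 1808 = 738471 J = 738 kJ

q = 738 kJ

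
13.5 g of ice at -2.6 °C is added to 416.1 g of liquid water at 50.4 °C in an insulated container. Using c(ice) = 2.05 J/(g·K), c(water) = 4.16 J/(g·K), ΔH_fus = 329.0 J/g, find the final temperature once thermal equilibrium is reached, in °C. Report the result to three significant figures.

T_f = 46.3 °C

Heat to bring ice to 0 °C and melt it: q₁ = 13.5×2.05×2.6 + 13.5×329.0 = 4513.5 J
Heat the water can supply cooling to 0 °C: 416.1×4.16×50.4 = 87241.2 J > q₁, so all ice melts.
Energy balance: 416.1×4.16×(50.4 − T) = 4513.5 + 13.5×4.16×(T − 0)
1730.976(50.4 − T) = 4513.5 + 56.16 T
87241.2 − 4513.5 = 1787.136 T
T = 82727.7 / 1787.136 = 46.29 °C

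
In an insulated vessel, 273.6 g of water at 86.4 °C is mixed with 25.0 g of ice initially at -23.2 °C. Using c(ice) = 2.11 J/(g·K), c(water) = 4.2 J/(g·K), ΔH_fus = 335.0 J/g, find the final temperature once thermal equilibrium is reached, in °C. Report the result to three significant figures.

Heat to bring ice to 0 °C and melt it: q₁ = 25.0×2.11×23.2 + 25.0×335.0 = 9598.8 J
Heat the water can supply cooling to 0 °C: 273.6×4.2×86.4 = 99284.0 J > q₁, so all ice melts.
Energy balance: 273.6×4.2×(86.4 − T) = 9598.8 + 25.0×4.2×(T − 0)
1149.12(86.4 − T) = 9598.8 + 105 T
99284.0 − 9598.8 = 1254.12 T
T = 89685.2 / 1254.12 = 71.51 °C

T_f = 71.5 °C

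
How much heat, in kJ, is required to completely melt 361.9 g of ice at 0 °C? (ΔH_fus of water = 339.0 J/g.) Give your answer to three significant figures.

q = m × ΔH_fus = 361.9 × 339.0 = 122700 J = 123 kJ

q = 123 kJ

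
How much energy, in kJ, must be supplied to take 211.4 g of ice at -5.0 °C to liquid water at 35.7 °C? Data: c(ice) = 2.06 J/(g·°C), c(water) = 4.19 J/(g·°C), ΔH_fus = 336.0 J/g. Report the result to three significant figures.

q = 105 kJ

q1 (heat ice -5.0→0.0 °C): 211.4 × 2.06 × 5.0 = 2177 J
q2 (melt at 0 °C): 211.4 × 336.0 = 71030 J
q3 (heat water 0.0→35.7 °C): 211.4 × 4.19 × 35.7 = 31622 J
Total: 2177 + 71030 + 31622 = 104829 J = 105 kJ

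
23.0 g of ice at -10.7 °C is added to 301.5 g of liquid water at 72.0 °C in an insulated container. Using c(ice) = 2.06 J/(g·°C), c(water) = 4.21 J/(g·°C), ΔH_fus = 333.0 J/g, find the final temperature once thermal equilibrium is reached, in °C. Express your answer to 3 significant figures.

Heat to bring ice to 0 °C and melt it: q₁ = 23.0×2.06×10.7 + 23.0×333.0 = 8166.0 J
Heat the water can supply cooling to 0 °C: 301.5×4.21×72.0 = 91390.7 J > q₁, so all ice melts.
Energy balance: 301.5×4.21×(72.0 − T) = 8166.0 + 23.0×4.21×(T − 0)
1269.315(72.0 − T) = 8166.0 + 96.83 T
91390.7 − 8166.0 = 1366.145 T
T = 83224.7 / 1366.145 = 60.92 °C

T_f = 60.9 °C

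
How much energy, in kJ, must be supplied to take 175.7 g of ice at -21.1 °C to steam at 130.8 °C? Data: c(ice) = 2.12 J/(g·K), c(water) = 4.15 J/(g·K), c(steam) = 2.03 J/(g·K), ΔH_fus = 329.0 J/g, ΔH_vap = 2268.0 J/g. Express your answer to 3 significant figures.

q1 (heat ice -21.1→0.0 °C): 175.7 × 2.12 × 21.1 = 7859 J
q2 (melt at 0 °C): 175.7 × 329.0 = 57805 J
q3 (heat water 0.0→100.0 °C): 175.7 × 4.15 × 100.0 = 72916 J
q4 (vaporize at 100 °C): 175.7 × 2268.0 = 398488 J
q5 (heat steam 100.0→130.8 °C): 175.7 × 2.03 × 30.8 = 10985 J
Total: 7859 + 57805 + 72916 + 398488 + 10985 = 548053 J = 548 kJ

q = 548 kJ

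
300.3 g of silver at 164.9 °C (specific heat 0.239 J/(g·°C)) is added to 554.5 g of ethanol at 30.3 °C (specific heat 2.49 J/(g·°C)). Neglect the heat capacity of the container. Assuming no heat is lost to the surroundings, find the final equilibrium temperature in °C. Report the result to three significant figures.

T_f = 37.0 °C

Heat lost by silver = heat gained by ethanol.
(300.3)(0.239)(164.9 − T) = (554.5)(2.49)(T − 30.3)
71.7717 (164.9 − T) = 1380.705 (T − 30.3)
11835 − 71.7717 T = 1380.705 T − 41835
53670 = 1452.4767 T
T = 36.95 °C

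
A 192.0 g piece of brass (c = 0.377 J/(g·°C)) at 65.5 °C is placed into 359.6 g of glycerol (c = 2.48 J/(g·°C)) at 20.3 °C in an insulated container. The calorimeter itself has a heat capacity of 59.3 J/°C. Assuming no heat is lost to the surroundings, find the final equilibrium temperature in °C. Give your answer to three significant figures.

T_f = 23.5 °C

Heat lost by brass = heat gained by glycerol + calorimeter.
(192.0)(0.377)(65.5 − T) = [(359.6)(2.48) + 59.3](T − 20.3)
72.384 (65.5 − T) = 951.108 (T − 20.3)
4741.2 − 72.384 T = 951.108 T − 19307
24048.2 = 1023.492 T
T = 23.50 °C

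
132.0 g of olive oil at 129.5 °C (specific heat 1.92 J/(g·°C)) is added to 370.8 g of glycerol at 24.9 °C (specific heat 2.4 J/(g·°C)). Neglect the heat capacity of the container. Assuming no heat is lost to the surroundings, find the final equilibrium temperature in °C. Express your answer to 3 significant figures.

Heat lost by olive oil = heat gained by glycerol.
(132.0)(1.92)(129.5 − T) = (370.8)(2.4)(T − 24.9)
253.44 (129.5 − T) = 889.92 (T − 24.9)
32820 − 253.44 T = 889.92 T − 22159
54979 = 1143.36 T
T = 48.09 °C

T_f = 48.1 °C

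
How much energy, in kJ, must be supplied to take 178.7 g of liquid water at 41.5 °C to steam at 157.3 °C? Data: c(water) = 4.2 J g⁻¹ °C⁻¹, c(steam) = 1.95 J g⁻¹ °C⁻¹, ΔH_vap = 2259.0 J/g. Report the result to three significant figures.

q1 (heat water 41.5→100.0 °C): 178.7 × 4.2 × 58.5 = 43907 J
q2 (vaporize at 100 °C): 178.7 × 2259.0 = 403683 J
q3 (heat steam 100.0→157.3 °C): 178.7 × 1.95 × 57.3 = 19967 J
Total: 43907 + 403683 + 19967 = 467557 J = 468 kJ

q = 468 kJ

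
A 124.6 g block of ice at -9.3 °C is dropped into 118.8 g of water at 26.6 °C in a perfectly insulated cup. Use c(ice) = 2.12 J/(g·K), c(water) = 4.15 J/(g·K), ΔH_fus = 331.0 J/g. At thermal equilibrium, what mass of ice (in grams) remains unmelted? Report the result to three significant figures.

Heat to warm all ice to 0 °C: 124.6×2.12×9.3 = 2456.6 J
Heat released by water cooling to 0 °C: 118.8×4.15×26.6 = 13114 J
13114 J < 2456.6 + 124.6×331.0 = 43699.2 J, so not all ice melts; final T = 0 °C.
Heat left for melting: 13114 − 2456.6 = 10657.4 J
Mass melted = 10657.4 / 331.0 = 32.20 g
Ice remaining = 124.6 − 32.20 = 92.40 g

m_ice remaining = 92.4 g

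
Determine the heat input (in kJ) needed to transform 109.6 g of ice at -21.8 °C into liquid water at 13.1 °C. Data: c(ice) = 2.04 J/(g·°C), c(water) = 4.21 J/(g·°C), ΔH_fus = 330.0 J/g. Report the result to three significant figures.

q = 47.1 kJ

q1 (heat ice -21.8→0.0 °C): 109.6 × 2.04 × 21.8 = 4874 J
q2 (melt at 0 °C): 109.6 × 330.0 = 36168 J
q3 (heat water 0.0→13.1 °C): 109.6 × 4.21 × 13.1 = 6045 J
Total: 4874 + 36168 + 6045 = 47087 J = 47.1 kJ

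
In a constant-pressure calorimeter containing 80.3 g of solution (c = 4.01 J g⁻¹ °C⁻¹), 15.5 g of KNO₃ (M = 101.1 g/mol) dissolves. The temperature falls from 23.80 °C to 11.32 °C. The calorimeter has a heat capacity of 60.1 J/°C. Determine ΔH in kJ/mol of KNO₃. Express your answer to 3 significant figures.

|ΔT| = |11.32 − 23.80| = 12.48 °C
|q_surr| = (80.3 × 4.01 + 60.1) × 12.48 = 382.103 × 12.48 = 4769 J
n(KNO₃) = 15.5 / 101.1 = 0.1533 mol
Temperature fell, so q_rxn = +|q_surr| = 4.769 kJ
ΔH = q_rxn / n = 31.11 kJ/mol

ΔH = 31.1 kJ/mol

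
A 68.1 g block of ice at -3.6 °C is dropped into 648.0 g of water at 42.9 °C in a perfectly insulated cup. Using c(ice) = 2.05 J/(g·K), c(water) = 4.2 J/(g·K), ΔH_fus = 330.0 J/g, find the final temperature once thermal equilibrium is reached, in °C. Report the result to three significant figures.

T_f = 31.2 °C

Heat to bring ice to 0 °C and melt it: q₁ = 68.1×2.05×3.6 + 68.1×330.0 = 22976 J
Heat the water can supply cooling to 0 °C: 648.0×4.2×42.9 = 116757 J > q₁, so all ice melts.
Energy balance: 648.0×4.2×(42.9 − T) = 22976 + 68.1×4.2×(T − 0)
2721.6(42.9 − T) = 22976 + 286.02 T
116757 − 22976 = 3007.62 T
T = 93781 / 3007.62 = 31.18 °C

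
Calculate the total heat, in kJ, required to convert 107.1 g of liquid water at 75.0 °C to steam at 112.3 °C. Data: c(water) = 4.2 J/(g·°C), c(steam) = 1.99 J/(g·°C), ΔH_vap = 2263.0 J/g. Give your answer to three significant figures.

q1 (heat water 75.0→100.0 °C): 107.1 × 4.2 × 25.0 = 11246 J
q2 (vaporize at 100 °C): 107.1 × 2263.0 = 242367 J
q3 (heat steam 100.0→112.3 °C): 107.1 × 1.99 × 12.3 = 2621 J
Total: 11246 + 242367 + 2621 = 256234 J = 256 kJ

q = 256 kJ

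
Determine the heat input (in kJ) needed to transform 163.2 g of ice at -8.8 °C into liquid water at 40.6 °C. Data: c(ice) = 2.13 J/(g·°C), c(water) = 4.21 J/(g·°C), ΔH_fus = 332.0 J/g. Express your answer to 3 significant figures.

q1 (heat ice -8.8→0.0 °C): 163.2 × 2.13 × 8.8 = 3059 J
q2 (melt at 0 °C): 163.2 × 332.0 = 54182 J
q3 (heat water 0.0→40.6 °C): 163.2 × 4.21 × 40.6 = 27895 J
Total: 3059 + 54182 + 27895 = 85136 J = 85.1 kJ

q = 85.1 kJ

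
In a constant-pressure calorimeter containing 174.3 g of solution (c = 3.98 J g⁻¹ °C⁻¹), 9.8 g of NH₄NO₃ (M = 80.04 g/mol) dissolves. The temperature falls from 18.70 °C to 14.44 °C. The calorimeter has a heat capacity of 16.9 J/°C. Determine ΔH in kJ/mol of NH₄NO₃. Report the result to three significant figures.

|ΔT| = |14.44 − 18.70| = 4.26 °C
|q_surr| = (174.3 × 3.98 + 16.9) × 4.26 = 710.614 × 4.26 = 3027 J
n(NH₄NO₃) = 9.8 / 80.04 = 0.1224 mol
Temperature fell, so q_rxn = +|q_surr| = 3.027 kJ
ΔH = q_rxn / n = 24.73 kJ/mol

ΔH = 24.7 kJ/mol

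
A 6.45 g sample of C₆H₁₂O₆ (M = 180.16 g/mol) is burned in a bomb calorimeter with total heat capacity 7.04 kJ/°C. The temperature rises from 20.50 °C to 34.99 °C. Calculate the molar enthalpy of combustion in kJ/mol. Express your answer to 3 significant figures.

ΔH = -2850 kJ/mol

ΔT = 34.99 − 20.50 = 14.49 °C
q_cal = C_cal × ΔT = 7.04 × 14.49 = 102.0096 kJ
n = 6.45 / 180.16 = 0.03580 mol
q_rxn = −q_cal = -102.0096 kJ
ΔH = -102.0096 / 0.03580 = -2849 kJ/mol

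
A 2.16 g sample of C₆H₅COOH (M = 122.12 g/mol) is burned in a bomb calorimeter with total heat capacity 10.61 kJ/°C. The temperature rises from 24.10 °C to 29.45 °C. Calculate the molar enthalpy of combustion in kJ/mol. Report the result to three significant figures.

ΔT = 29.45 − 24.10 = 5.35 °C
q_cal = C_cal × ΔT = 10.61 × 5.35 = 56.7635 kJ
n = 2.16 / 122.12 = 0.01769 mol
q_rxn = −q_cal = -56.7635 kJ
ΔH = -56.7635 / 0.01769 = -3209 kJ/mol

ΔH = -3210 kJ/mol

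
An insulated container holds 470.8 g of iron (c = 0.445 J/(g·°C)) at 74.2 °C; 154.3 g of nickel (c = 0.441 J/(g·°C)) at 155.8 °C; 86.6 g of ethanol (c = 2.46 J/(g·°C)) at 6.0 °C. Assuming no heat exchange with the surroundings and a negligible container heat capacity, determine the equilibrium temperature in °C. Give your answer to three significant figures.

Σ mᵢcᵢ(T − Tᵢ) = 0  ⇒  T = Σ mᵢcᵢTᵢ / Σ mᵢcᵢ
Σ mᵢcᵢ = 470.8×0.445 + 154.3×0.441 + 86.6×2.46 = 490.5883
Σ mᵢcᵢTᵢ = 209.506×74.2 + 68.0463×155.8 + 213.036×6.0 = 27425
T = 27425 / 490.5883 = 55.90 °C

T_f = 55.9 °C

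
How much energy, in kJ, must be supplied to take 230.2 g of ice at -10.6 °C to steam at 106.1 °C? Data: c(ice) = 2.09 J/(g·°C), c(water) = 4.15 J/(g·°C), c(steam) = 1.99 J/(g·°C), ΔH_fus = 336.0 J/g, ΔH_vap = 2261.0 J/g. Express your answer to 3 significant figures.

q = 701 kJ

q1 (heat ice -10.6→0.0 °C): 230.2 × 2.09 × 10.6 = 5100 J
q2 (melt at 0 °C): 230.2 × 336.0 = 77347 J
q3 (heat water 0.0→100.0 °C): 230.2 × 4.15 × 100.0 = 95533 J
q4 (vaporize at 100 °C): 230.2 × 2261.0 = 520482 J
q5 (heat steam 100.0→106.1 °C): 230.2 × 1.99 × 6.1 = 2794 J
Total: 5100 + 77347 + 95533 + 520482 + 2794 = 701256 J = 701 kJ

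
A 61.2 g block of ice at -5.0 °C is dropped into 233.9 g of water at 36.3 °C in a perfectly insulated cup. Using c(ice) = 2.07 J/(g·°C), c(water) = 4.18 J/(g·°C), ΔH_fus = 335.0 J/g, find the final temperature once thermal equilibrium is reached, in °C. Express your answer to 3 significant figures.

Heat to bring ice to 0 °C and melt it: q₁ = 61.2×2.07×5.0 + 61.2×335.0 = 21135 J
Heat the water can supply cooling to 0 °C: 233.9×4.18×36.3 = 35490.6 J > q₁, so all ice melts.
Energy balance: 233.9×4.18×(36.3 − T) = 21135 + 61.2×4.18×(T − 0)
977.702(36.3 − T) = 21135 + 255.816 T
35490.6 − 21135 = 1233.518 T
T = 14355.6 / 1233.518 = 11.64 °C

T_f = 11.6 °C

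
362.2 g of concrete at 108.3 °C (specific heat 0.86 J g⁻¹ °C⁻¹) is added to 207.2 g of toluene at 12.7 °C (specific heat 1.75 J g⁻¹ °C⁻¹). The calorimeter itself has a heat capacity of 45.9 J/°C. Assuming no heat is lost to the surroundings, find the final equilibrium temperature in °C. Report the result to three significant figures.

Heat lost by concrete = heat gained by toluene + calorimeter.
(362.2)(0.86)(108.3 − T) = [(207.2)(1.75) + 45.9](T − 12.7)
311.492 (108.3 − T) = 408.5 (T − 12.7)
33735 − 311.492 T = 408.5 T − 5188.0
38923.0 = 719.992 T
T = 54.06 °C

T_f = 54.1 °C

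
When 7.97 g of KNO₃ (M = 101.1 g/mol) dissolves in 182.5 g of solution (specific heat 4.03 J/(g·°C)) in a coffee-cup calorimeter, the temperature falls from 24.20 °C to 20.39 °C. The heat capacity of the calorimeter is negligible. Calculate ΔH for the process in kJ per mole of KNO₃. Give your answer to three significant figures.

|ΔT| = |20.39 − 24.20| = 3.81 °C
|q_surr| = (182.5 × 4.03) × 3.81 = 735.475 × 3.81 = 2802 J
n(KNO₃) = 7.97 / 101.1 = 0.07883 mol
Temperature fell, so q_rxn = +|q_surr| = 2.802 kJ
ΔH = q_rxn / n = 35.54 kJ/mol

ΔH = 35.5 kJ/mol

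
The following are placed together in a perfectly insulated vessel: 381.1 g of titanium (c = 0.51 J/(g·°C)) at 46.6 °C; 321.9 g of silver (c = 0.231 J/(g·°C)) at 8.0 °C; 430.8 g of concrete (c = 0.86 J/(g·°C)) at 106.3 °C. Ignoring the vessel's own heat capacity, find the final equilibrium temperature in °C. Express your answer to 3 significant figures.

T_f = 76.7 °C

Σ mᵢcᵢ(T − Tᵢ) = 0  ⇒  T = Σ mᵢcᵢTᵢ / Σ mᵢcᵢ
Σ mᵢcᵢ = 381.1×0.51 + 321.9×0.231 + 430.8×0.86 = 639.2079
Σ mᵢcᵢTᵢ = 194.361×46.6 + 74.3589×8.0 + 370.488×106.3 = 49035
T = 49035 / 639.2079 = 76.71 °C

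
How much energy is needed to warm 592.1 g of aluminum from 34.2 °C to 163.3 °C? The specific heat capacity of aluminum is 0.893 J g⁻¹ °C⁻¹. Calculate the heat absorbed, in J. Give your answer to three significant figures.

q = 68300 J

q = m c ΔT = 592.1 × 0.893 × (163.3 − 34.2)
q = 592.1 × 0.893 × 129.1 = 68260 J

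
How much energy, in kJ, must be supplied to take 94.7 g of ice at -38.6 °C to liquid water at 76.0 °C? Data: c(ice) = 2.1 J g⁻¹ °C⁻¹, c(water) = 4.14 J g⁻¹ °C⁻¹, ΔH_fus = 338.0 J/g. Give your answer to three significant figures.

q = 69.5 kJ

q1 (heat ice -38.6→0.0 °C): 94.7 × 2.1 × 38.6 = 7676 J
q2 (melt at 0 °C): 94.7 × 338.0 = 32009 J
q3 (heat water 0.0→76.0 °C): 94.7 × 4.14 × 76.0 = 29796 J
Total: 7676 + 32009 + 29796 = 69481 J = 69.5 kJ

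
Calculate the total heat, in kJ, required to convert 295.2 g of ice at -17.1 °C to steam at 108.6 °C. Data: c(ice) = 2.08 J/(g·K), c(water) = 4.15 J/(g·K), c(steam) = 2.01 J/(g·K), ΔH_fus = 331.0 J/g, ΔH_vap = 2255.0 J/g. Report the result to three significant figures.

q = 901 kJ

q1 (heat ice -17.1→0.0 °C): 295.2 × 2.08 × 17.1 = 10500 J
q2 (melt at 0 °C): 295.2 × 331.0 = 97711 J
q3 (heat water 0.0→100.0 °C): 295.2 × 4.15 × 100.0 = 122508 J
q4 (vaporize at 100 °C): 295.2 × 2255.0 = 665676 J
q5 (heat steam 100.0→108.6 °C): 295.2 × 2.01 × 8.6 = 5103 J
Total: 10500 + 97711 + 122508 + 665676 + 5103 = 901498 J = 901 kJ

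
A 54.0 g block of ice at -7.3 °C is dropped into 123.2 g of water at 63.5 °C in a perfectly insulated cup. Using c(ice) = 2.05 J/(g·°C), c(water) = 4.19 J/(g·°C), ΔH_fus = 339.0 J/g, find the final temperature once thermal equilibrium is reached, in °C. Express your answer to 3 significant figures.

T_f = 18.4 °C

Heat to bring ice to 0 °C and melt it: q₁ = 54.0×2.05×7.3 + 54.0×339.0 = 19114 J
Heat the water can supply cooling to 0 °C: 123.2×4.19×63.5 = 32779.2 J > q₁, so all ice melts.
Energy balance: 123.2×4.19×(63.5 − T) = 19114 + 54.0×4.19×(T − 0)
516.208(63.5 − T) = 19114 + 226.26 T
32779.2 − 19114 = 742.468 T
T = 13665.2 / 742.468 = 18.41 °C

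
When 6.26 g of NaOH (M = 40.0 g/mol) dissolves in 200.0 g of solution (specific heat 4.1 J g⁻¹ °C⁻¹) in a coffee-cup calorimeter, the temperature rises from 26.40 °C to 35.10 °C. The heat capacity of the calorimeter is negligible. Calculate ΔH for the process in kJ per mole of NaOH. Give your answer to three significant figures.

ΔH = -45.6 kJ/mol

|ΔT| = |35.10 − 26.40| = 8.70 °C
|q_surr| = (200.0 × 4.1) × 8.70 = 820 × 8.70 = 7134 J
n(NaOH) = 6.26 / 40.0 = 0.1565 mol
Temperature rose, so q_rxn = −|q_surr| = -7.134 kJ
ΔH = q_rxn / n = -45.58 kJ/mol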